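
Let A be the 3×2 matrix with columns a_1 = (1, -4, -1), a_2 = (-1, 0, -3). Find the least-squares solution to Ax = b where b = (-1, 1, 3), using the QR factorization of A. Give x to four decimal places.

x = (-0.3636, -0.7273)

q_1 = a_1/‖a_1‖ = (1, -4, -1)/4.2426 = (0.2357, -0.9428, -0.2357).
r_{12} = q_1·a_2 = 0.4714.
u_2 = a_2 − 0.4714·q_1 = (-1.1111, 0.4444, -2.8889).
‖u_2‖ = 3.1269, so q_2 = (-0.3553, 0.1421, -0.9239).
Qᵀb = (-1.8856, -2.2741).
Back-substitute: x_2 = -2.2741/3.1269 = -0.7273.
x_1 = (-1.8856 − 0.4714·(-0.7273))/4.2426 = -0.3636.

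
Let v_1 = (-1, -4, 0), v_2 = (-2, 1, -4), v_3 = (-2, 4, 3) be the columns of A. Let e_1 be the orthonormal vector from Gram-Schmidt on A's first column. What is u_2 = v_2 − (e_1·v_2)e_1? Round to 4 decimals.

v_1 = (-1, -4, 0); ‖v_1‖ = 4.1231, so e_1 = (-0.2425, -0.9701, 0.0000).
e_1·v_2 = (-0.2425)·(-2) + (-0.9701)·1 + 0.0000·(-4) = -0.4851.
u_2 = v_2 + 0.4851·e_1 = (-2.1176, 0.5294, -4.0000).

u_2 = (-2.1176, 0.5294, -4.0000)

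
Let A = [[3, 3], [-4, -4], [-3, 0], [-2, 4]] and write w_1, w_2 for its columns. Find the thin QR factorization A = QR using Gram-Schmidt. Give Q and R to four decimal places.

e_1 = w_1/‖w_1‖ = (3, -4, -3, -2)/6.1644 = (0.4867, -0.6489, -0.4867, -0.3244).
r_{12} = e_1·w_2 = 2.7578.
u_2 = w_2 − 2.7578·e_1 = (1.6579, -2.2105, 1.3421, 4.8947).
‖u_2‖ = 5.7788, so e_2 = (0.2869, -0.3825, 0.2322, 0.8470).

Q = [[0.4867, 0.2869], [-0.6489, -0.3825], [-0.4867, 0.2322], [-0.3244, 0.8470]], R = [[6.1644, 2.7578], [0.0000, 5.7788]]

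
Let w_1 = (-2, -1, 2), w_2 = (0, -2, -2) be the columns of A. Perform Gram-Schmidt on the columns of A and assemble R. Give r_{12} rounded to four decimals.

r_{12} = -0.6667

q_1 = w_1/‖w_1‖ = (-2, -1, 2)/3.0000 = (-0.6667, -0.3333, 0.6667).
r_{12} = q_1·w_2 = -0.6667.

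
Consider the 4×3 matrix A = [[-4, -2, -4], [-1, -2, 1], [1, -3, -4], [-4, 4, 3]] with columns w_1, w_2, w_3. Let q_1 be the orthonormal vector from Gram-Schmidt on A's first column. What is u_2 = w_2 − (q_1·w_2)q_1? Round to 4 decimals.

q_1 = w_1/‖w_1‖ = (-4, -1, 1, -4)/5.8310 = (-0.6860, -0.1715, 0.1715, -0.6860).
r_{12} = q_1·w_2 = -1.5435.
u_2 = w_2 + 1.5435·q_1 = (-3.0588, -2.2647, -2.7353, 2.9412).

u_2 = (-3.0588, -2.2647, -2.7353, 2.9412)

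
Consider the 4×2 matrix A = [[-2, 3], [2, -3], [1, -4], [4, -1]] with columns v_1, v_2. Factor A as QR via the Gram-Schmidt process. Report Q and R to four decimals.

Q = [[-0.4000, 0.3212], [0.4000, -0.3212], [0.2000, -0.7341], [0.8000, 0.5047]], R = [[5.0000, -4.0000], [0.0000, 4.3589]]

v_1 = (-2, 2, 1, 4); ‖v_1‖ = 5.0000, so e_1 = (-0.4000, 0.4000, 0.2000, 0.8000).
e_1·v_2 = (-0.4000)·3 + 0.4000·(-3) + 0.2000·(-4) + 0.8000·(-1) = -4.0000.
u_2 = v_2 + 4.0000·e_1 = (1.4000, -1.4000, -3.2000, 2.2000).
‖u_2‖ = 4.3589, so e_2 = (0.3212, -0.3212, -0.7341, 0.5047).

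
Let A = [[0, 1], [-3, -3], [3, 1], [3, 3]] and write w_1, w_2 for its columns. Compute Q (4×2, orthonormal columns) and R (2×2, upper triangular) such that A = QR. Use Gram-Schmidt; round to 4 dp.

w_1 = (0, -3, 3, 3); ‖w_1‖ = 5.1962, so e_1 = (0.0000, -0.5774, 0.5774, 0.5774).
e_1·w_2 = 0.0000·1 + (-0.5774)·(-3) + 0.5774·1 + 0.5774·3 = 4.0415.
u_2 = w_2 − 4.0415·e_1 = (1.0000, -0.6667, -1.3333, 0.6667).
‖u_2‖ = 1.9149, so e_2 = (0.5222, -0.3482, -0.6963, 0.3482).

Q = [[0.0000, 0.5222], [-0.5774, -0.3482], [0.5774, -0.6963], [0.5774, 0.3482]], R = [[5.1962, 4.0415], [0.0000, 1.9149]]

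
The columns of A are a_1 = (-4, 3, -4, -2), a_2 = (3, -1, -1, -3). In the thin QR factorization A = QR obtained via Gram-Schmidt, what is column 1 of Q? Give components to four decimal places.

q_1 = a_1/‖a_1‖ = (-4, 3, -4, -2)/6.7082 = (-0.5963, 0.4472, -0.5963, -0.2981).

q_1 = (-0.5963, 0.4472, -0.5963, -0.2981)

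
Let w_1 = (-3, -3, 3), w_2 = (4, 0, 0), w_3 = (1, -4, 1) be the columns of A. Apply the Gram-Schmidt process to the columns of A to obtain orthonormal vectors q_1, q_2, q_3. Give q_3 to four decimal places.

q_3 = (0.0000, -0.7071, -0.7071)

w_1 = (-3, -3, 3); ‖w_1‖ = 5.1962, so q_1 = (-0.5774, -0.5774, 0.5774).
q_1·w_2 = (-0.5774)·4 + (-0.5774)·0 + 0.5774·0 = -2.3094.
u_2 = w_2 + 2.3094·q_1 = (2.6667, -1.3333, 1.3333).
‖u_2‖ = 3.2660, so q_2 = (0.8165, -0.4082, 0.4082).
q_1·w_3 = (-0.5774)·1 + (-0.5774)·(-4) + 0.5774·1 = 2.3094; q_2·w_3 = 0.8165·1 + (-0.4082)·(-4) + 0.4082·1 = 2.8577.
u_3 = w_3 − 2.3094·q_1 − 2.8577·q_2 = (0.0000, -1.5000, -1.5000).
‖u_3‖ = 2.1213, so q_3 = (0.0000, -0.7071, -0.7071).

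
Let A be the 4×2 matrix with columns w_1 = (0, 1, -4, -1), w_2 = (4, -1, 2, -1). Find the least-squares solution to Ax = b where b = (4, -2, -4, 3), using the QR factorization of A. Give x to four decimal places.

x = (0.8976, 0.6446)

e_1 = w_1/‖w_1‖ = (0, 1, -4, -1)/4.2426 = (0.0000, 0.2357, -0.9428, -0.2357).
r_{12} = e_1·w_2 = -1.8856.
u_2 = w_2 + 1.8856·e_1 = (4.0000, -0.5556, 0.2222, -1.4444).
‖u_2‖ = 4.2947, so e_2 = (0.9314, -0.1294, 0.0517, -0.3363).
Qᵀb = (2.5927, 2.7683).
Back-substitute: x_2 = 2.7683/4.2947 = 0.6446.
x_1 = (2.5927 + 1.8856·0.6446)/4.2426 = 0.8976.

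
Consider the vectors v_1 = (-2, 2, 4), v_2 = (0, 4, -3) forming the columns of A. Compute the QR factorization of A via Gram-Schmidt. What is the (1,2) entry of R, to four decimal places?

r_{12} = -0.8165

v_1 = (-2, 2, 4); ‖v_1‖ = 4.8990, so q_1 = (-0.4082, 0.4082, 0.8165).
r_{12} = q_1·v_2 = -0.8165.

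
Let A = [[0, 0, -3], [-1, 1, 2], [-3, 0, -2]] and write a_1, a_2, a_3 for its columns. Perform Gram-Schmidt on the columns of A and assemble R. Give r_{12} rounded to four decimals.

a_1 = (0, -1, -3); ‖a_1‖ = 3.1623, so q_1 = (0.0000, -0.3162, -0.9487).
r_{12} = q_1·a_2 = -0.3162.

r_{12} = -0.3162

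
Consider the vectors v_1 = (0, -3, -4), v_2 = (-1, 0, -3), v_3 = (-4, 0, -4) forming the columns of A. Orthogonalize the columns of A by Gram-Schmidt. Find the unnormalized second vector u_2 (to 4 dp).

q_1 = v_1/‖v_1‖ = (0, -3, -4)/5.0000 = (0.0000, -0.6000, -0.8000).
r_{12} = q_1·v_2 = 2.4000.
u_2 = v_2 − 2.4000·q_1 = (-1.0000, 1.4400, -1.0800).

u_2 = (-1.0000, 1.4400, -1.0800)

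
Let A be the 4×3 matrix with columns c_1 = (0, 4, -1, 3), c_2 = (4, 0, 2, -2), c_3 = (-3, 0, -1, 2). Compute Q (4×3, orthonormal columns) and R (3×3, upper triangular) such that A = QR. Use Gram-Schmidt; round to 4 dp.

c_1 = (0, 4, -1, 3); ‖c_1‖ = 5.0990, so e_1 = (0.0000, 0.7845, -0.1961, 0.5883).
e_1·c_2 = 0.0000·4 + 0.7845·0 + (-0.1961)·2 + 0.5883·(-2) = -1.5689.
u_2 = c_2 + 1.5689·e_1 = (4.0000, 1.2308, 1.6923, -1.0769).
‖u_2‖ = 4.6410, so e_2 = (0.8619, 0.2652, 0.3646, -0.2320).
e_1·c_3 = 0.0000·(-3) + 0.7845·0 + (-0.1961)·(-1) + 0.5883·2 = 1.3728; e_2·c_3 = 0.8619·(-3) + 0.2652·0 + 0.3646·(-1) + (-0.2320)·2 = -3.4144.
u_3 = c_3 − 1.3728·e_1 + 3.4144·e_2 = (-0.0571, -0.1714, 0.5143, 0.4000).
‖u_3‖ = 0.6761, so e_3 = (-0.0845, -0.2535, 0.7606, 0.5916).

Q = [[0.0000, 0.8619, -0.0845], [0.7845, 0.2652, -0.2535], [-0.1961, 0.3646, 0.7606], [0.5883, -0.2320, 0.5916]], R = [[5.0990, -1.5689, 1.3728], [0.0000, 4.6410, -3.4144], [0.0000, 0.0000, 0.6761]]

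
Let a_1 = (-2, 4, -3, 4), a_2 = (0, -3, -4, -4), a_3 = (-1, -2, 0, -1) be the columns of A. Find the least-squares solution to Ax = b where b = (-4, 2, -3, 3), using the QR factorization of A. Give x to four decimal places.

a_1 = (-2, 4, -3, 4); ‖a_1‖ = 6.7082, so e_1 = (-0.2981, 0.5963, -0.4472, 0.5963).
e_1·a_2 = (-0.2981)·0 + 0.5963·(-3) + (-0.4472)·(-4) + 0.5963·(-4) = -2.3851.
u_2 = a_2 + 2.3851·e_1 = (-0.7111, -1.5778, -5.0667, -2.5778).
‖u_2‖ = 5.9423, so e_2 = (-0.1197, -0.2655, -0.8526, -0.4338).
e_1·a_3 = (-0.2981)·(-1) + 0.5963·(-2) + (-0.4472)·0 + 0.5963·(-1) = -1.4907; e_2·a_3 = (-0.1197)·(-1) + (-0.2655)·(-2) + (-0.8526)·0 + (-0.4338)·(-1) = 1.0845.
u_3 = a_3 + 1.4907·e_1 − 1.0845·e_2 = (-1.3147, -0.8232, 0.2580, 0.3593).
‖u_3‖ = 1.6130, so e_3 = (-0.8151, -0.5103, 0.1600, 0.2228).
Qᵀb = (5.5156, 1.2042, 2.4280).
Back-substitute: x_3 = 2.4280/1.6130 = 1.5053.
x_2 = (1.2042 − 1.0845·1.5053)/5.9423 = -0.0721.
x_1 = (5.5156 + 2.3851·(-0.0721) + 1.4907·1.5053)/6.7082 = 1.1311.

x = (1.1311, -0.0721, 1.5053)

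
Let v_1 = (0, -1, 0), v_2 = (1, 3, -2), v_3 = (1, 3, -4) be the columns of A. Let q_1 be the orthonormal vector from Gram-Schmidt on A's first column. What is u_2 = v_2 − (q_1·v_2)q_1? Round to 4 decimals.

v_1 = (0, -1, 0); ‖v_1‖ = 1.0000, so q_1 = (0.0000, -1.0000, 0.0000).
q_1·v_2 = 0.0000·1 + (-1.0000)·3 + 0.0000·(-2) = -3.0000.
u_2 = v_2 + 3.0000·q_1 = (1.0000, 0.0000, -2.0000).

u_2 = (1.0000, 0.0000, -2.0000)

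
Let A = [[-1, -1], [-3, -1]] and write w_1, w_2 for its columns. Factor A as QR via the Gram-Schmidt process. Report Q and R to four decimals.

Q = [[-0.3162, -0.9487], [-0.9487, 0.3162]], R = [[3.1623, 1.2649], [0.0000, 0.6325]]

w_1 = (-1, -3); ‖w_1‖ = 3.1623, so q_1 = (-0.3162, -0.9487).
q_1·w_2 = (-0.3162)·(-1) + (-0.9487)·(-1) = 1.2649.
u_2 = w_2 − 1.2649·q_1 = (-0.6000, 0.2000).
‖u_2‖ = 0.6325, so q_2 = (-0.9487, 0.3162).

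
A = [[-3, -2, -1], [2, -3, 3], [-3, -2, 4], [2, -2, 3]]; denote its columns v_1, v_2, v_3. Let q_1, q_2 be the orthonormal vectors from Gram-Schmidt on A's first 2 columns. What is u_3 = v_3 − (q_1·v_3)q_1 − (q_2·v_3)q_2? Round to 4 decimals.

u_3 = (-2.4557, -0.4428, 2.5443, 0.5756)

q_1 = v_1/‖v_1‖ = (-3, 2, -3, 2)/5.0990 = (-0.5883, 0.3922, -0.5883, 0.3922).
r_{12} = q_1·v_2 = 0.3922.
u_2 = v_2 − 0.3922·q_1 = (-1.7692, -3.1538, -1.7692, -2.1538).
‖u_2‖ = 4.5658, so q_2 = (-0.3875, -0.6908, -0.3875, -0.4717).
r_{13} = q_1·v_3 = 0.5883; r_{23} = q_2·v_3 = -4.6500.
u_3 = v_3 − 0.5883·q_1 + 4.6500·q_2 = (-2.4557, -0.4428, 2.5443, 0.5756).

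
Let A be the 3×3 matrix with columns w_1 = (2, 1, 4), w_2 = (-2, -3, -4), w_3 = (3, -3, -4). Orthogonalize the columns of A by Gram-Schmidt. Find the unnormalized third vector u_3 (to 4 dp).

w_1 = (2, 1, 4); ‖w_1‖ = 4.5826, so e_1 = (0.4364, 0.2182, 0.8729).
e_1·w_2 = 0.4364·(-2) + 0.2182·(-3) + 0.8729·(-4) = -5.0190.
u_2 = w_2 + 5.0190·e_1 = (0.1905, -1.9048, 0.3810).
‖u_2‖ = 1.9518, so e_2 = (0.0976, -0.9759, 0.1952).
e_1·w_3 = 0.4364·3 + 0.2182·(-3) + 0.8729·(-4) = -2.8368; e_2·w_3 = 0.0976·3 + (-0.9759)·(-3) + 0.1952·(-4) = 2.4398.
u_3 = w_3 + 2.8368·e_1 − 2.4398·e_2 = (4.0000, 0.0000, -2.0000).

u_3 = (4.0000, 0.0000, -2.0000)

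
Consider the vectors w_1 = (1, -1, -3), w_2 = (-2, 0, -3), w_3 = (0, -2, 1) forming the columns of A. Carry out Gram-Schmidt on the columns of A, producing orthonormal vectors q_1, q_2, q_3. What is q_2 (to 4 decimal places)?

q_2 = (-0.9019, 0.2177, -0.3732)

w_1 = (1, -1, -3); ‖w_1‖ = 3.3166, so q_1 = (0.3015, -0.3015, -0.9045).
q_1·w_2 = 0.3015·(-2) + (-0.3015)·0 + (-0.9045)·(-3) = 2.1106.
u_2 = w_2 − 2.1106·q_1 = (-2.6364, 0.6364, -1.0909).
‖u_2‖ = 2.9233, so q_2 = (-0.9019, 0.2177, -0.3732).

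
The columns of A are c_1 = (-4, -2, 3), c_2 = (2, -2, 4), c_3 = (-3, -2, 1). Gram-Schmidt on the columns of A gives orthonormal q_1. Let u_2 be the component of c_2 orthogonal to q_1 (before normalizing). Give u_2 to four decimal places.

u_2 = (3.1034, -1.4483, 3.1724)

q_1 = c_1/‖c_1‖ = (-4, -2, 3)/5.3852 = (-0.7428, -0.3714, 0.5571).
r_{12} = q_1·c_2 = 1.4856.
u_2 = c_2 − 1.4856·q_1 = (3.1034, -1.4483, 3.1724).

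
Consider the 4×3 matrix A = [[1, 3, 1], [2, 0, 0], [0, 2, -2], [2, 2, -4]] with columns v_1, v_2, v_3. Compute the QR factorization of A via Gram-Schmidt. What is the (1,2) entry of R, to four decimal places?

v_1 = (1, 2, 0, 2); ‖v_1‖ = 3.0000, so e_1 = (0.3333, 0.6667, 0.0000, 0.6667).
r_{12} = e_1·v_2 = 2.3333.

r_{12} = 2.3333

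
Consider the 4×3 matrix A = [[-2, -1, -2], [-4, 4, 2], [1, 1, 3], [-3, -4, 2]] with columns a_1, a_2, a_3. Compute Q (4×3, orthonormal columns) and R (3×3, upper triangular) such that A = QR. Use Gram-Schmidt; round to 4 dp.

Q = [[-0.3651, -0.1830, -0.5358], [-0.7303, 0.6635, 0.1212], [0.1826, 0.1773, 0.7142], [-0.5477, -0.7035, 0.4337]], R = [[5.4772, -0.1826, -1.2780], [0.0000, 5.8281, 0.8179], [0.0000, 0.0000, 4.3241]]

a_1 = (-2, -4, 1, -3); ‖a_1‖ = 5.4772, so q_1 = (-0.3651, -0.7303, 0.1826, -0.5477).
q_1·a_2 = (-0.3651)·(-1) + (-0.7303)·4 + 0.1826·1 + (-0.5477)·(-4) = -0.1826.
u_2 = a_2 + 0.1826·q_1 = (-1.0667, 3.8667, 1.0333, -4.1000).
‖u_2‖ = 5.8281, so q_2 = (-0.1830, 0.6635, 0.1773, -0.7035).
q_1·a_3 = (-0.3651)·(-2) + (-0.7303)·2 + 0.1826·3 + (-0.5477)·2 = -1.2780; q_2·a_3 = (-0.1830)·(-2) + 0.6635·2 + 0.1773·3 + (-0.7035)·2 = 0.8179.
u_3 = a_3 + 1.2780·q_1 − 0.8179·q_2 = (-2.3170, 0.5240, 3.0883, 1.8754).
‖u_3‖ = 4.3241, so q_3 = (-0.5358, 0.1212, 0.7142, 0.4337).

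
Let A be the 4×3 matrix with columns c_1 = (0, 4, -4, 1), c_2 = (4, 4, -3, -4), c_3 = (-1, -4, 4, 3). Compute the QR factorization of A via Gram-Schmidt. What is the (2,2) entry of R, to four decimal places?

c_1 = (0, 4, -4, 1); ‖c_1‖ = 5.7446, so e_1 = (0.0000, 0.6963, -0.6963, 0.1741).
e_1·c_2 = 0.0000·4 + 0.6963·4 + (-0.6963)·(-3) + 0.1741·(-4) = 4.1779.
u_2 = c_2 − 4.1779·e_1 = (4.0000, 1.0909, -0.0909, -4.7273).
r_{22} = ‖u_2‖ = 6.2885.

r_{22} = 6.2885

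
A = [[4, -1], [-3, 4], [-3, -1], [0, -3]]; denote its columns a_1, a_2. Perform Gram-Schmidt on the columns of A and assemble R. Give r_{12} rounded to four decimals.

q_1 = a_1/‖a_1‖ = (4, -3, -3, 0)/5.8310 = (0.6860, -0.5145, -0.5145, 0.0000).
r_{12} = q_1·a_2 = -2.2295.

r_{12} = -2.2295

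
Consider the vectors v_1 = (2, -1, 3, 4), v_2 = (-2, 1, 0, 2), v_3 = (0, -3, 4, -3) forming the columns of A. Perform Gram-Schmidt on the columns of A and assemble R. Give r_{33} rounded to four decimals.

r_{33} = 4.8743

v_1 = (2, -1, 3, 4); ‖v_1‖ = 5.4772, so e_1 = (0.3651, -0.1826, 0.5477, 0.7303).
e_1·v_2 = 0.3651·(-2) + (-0.1826)·1 + 0.5477·0 + 0.7303·2 = 0.5477.
u_2 = v_2 − 0.5477·e_1 = (-2.2000, 1.1000, -0.3000, 1.6000).
‖u_2‖ = 2.9496, so e_2 = (-0.7459, 0.3729, -0.1017, 0.5425).
e_1·v_3 = 0.3651·0 + (-0.1826)·(-3) + 0.5477·4 + 0.7303·(-3) = 0.5477; e_2·v_3 = (-0.7459)·0 + 0.3729·(-3) + (-0.1017)·4 + 0.5425·(-3) = -3.1530.
u_3 = v_3 − 0.5477·e_1 + 3.1530·e_2 = (-2.5517, -1.7241, 3.3793, -1.6897).
r_{33} = ‖u_3‖ = 4.8743.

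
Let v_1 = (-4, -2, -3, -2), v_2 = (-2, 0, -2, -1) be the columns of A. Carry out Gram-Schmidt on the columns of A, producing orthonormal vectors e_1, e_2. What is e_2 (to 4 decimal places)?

e_2 = (-0.0544, 0.8700, -0.4894, -0.0272)

v_1 = (-4, -2, -3, -2); ‖v_1‖ = 5.7446, so e_1 = (-0.6963, -0.3482, -0.5222, -0.3482).
e_1·v_2 = (-0.6963)·(-2) + (-0.3482)·0 + (-0.5222)·(-2) + (-0.3482)·(-1) = 2.7852.
u_2 = v_2 − 2.7852·e_1 = (-0.0606, 0.9697, -0.5455, -0.0303).
‖u_2‖ = 1.1146, so e_2 = (-0.0544, 0.8700, -0.4894, -0.0272).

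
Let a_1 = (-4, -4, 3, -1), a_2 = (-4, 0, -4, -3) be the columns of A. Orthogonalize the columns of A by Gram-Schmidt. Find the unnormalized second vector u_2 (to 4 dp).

u_2 = (-3.3333, 0.6667, -4.5000, -2.8333)

a_1 = (-4, -4, 3, -1); ‖a_1‖ = 6.4807, so q_1 = (-0.6172, -0.6172, 0.4629, -0.1543).
q_1·a_2 = (-0.6172)·(-4) + (-0.6172)·0 + 0.4629·(-4) + (-0.1543)·(-3) = 1.0801.
u_2 = a_2 − 1.0801·q_1 = (-3.3333, 0.6667, -4.5000, -2.8333).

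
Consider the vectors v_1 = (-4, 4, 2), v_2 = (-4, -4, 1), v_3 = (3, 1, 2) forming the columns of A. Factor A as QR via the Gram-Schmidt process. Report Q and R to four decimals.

Q = [[-0.6667, -0.6587, 0.3487], [0.6667, -0.7362, -0.1162], [0.3333, 0.1550, 0.9300]], R = [[6.0000, 0.3333, -0.6667], [0.0000, 5.7349, -2.4025], [0.0000, 0.0000, 2.7899]]

v_1 = (-4, 4, 2); ‖v_1‖ = 6.0000, so q_1 = (-0.6667, 0.6667, 0.3333).
q_1·v_2 = (-0.6667)·(-4) + 0.6667·(-4) + 0.3333·1 = 0.3333.
u_2 = v_2 − 0.3333·q_1 = (-3.7778, -4.2222, 0.8889).
‖u_2‖ = 5.7349, so q_2 = (-0.6587, -0.7362, 0.1550).
q_1·v_3 = (-0.6667)·3 + 0.6667·1 + 0.3333·2 = -0.6667; q_2·v_3 = (-0.6587)·3 + (-0.7362)·1 + 0.1550·2 = -2.4025.
u_3 = v_3 + 0.6667·q_1 + 2.4025·q_2 = (0.9730, -0.3243, 2.5946).
‖u_3‖ = 2.7899, so q_3 = (0.3487, -0.1162, 0.9300).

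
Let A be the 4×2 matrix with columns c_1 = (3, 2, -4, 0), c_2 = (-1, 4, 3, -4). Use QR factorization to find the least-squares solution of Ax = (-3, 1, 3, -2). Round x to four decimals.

x = (-0.5389, 0.4816)

c_1 = (3, 2, -4, 0); ‖c_1‖ = 5.3852, so q_1 = (0.5571, 0.3714, -0.7428, 0.0000).
q_1·c_2 = 0.5571·(-1) + 0.3714·4 + (-0.7428)·3 + 0.0000·(-4) = -1.2999.
u_2 = c_2 + 1.2999·q_1 = (-0.2759, 4.4828, 2.0345, -4.0000).
‖u_2‖ = 6.3490, so q_2 = (-0.0434, 0.7061, 0.3204, -0.6300).
Qᵀb = (-3.5282, 3.0578).
Back-substitute: x_2 = 3.0578/6.3490 = 0.4816.
x_1 = (-3.5282 + 1.2999·0.4816)/5.3852 = -0.5389.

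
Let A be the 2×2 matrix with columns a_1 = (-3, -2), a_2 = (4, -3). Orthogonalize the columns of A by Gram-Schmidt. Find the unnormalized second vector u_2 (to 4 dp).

u_2 = (2.6154, -3.9231)

a_1 = (-3, -2); ‖a_1‖ = 3.6056, so q_1 = (-0.8321, -0.5547).
q_1·a_2 = (-0.8321)·4 + (-0.5547)·(-3) = -1.6641.
u_2 = a_2 + 1.6641·q_1 = (2.6154, -3.9231).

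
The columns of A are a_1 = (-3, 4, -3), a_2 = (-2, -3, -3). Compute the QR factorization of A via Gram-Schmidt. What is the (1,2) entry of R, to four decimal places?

q_1 = a_1/‖a_1‖ = (-3, 4, -3)/5.8310 = (-0.5145, 0.6860, -0.5145).
r_{12} = q_1·a_2 = 0.5145.

r_{12} = 0.5145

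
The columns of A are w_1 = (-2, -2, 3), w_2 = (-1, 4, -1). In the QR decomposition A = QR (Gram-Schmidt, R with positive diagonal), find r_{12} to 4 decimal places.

w_1 = (-2, -2, 3); ‖w_1‖ = 4.1231, so e_1 = (-0.4851, -0.4851, 0.7276).
r_{12} = e_1·w_2 = -2.1828.

r_{12} = -2.1828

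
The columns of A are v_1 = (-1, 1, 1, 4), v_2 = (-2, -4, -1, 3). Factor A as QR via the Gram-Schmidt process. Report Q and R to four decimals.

q_1 = v_1/‖v_1‖ = (-1, 1, 1, 4)/4.3589 = (-0.2294, 0.2294, 0.2294, 0.9177).
r_{12} = q_1·v_2 = 2.0647.
u_2 = v_2 − 2.0647·q_1 = (-1.5263, -4.4737, -1.4737, 1.1053).
‖u_2‖ = 5.0731, so q_2 = (-0.3009, -0.8818, -0.2905, 0.2179).

Q = [[-0.2294, -0.3009], [0.2294, -0.8818], [0.2294, -0.2905], [0.9177, 0.2179]], R = [[4.3589, 2.0647], [0.0000, 5.0731]]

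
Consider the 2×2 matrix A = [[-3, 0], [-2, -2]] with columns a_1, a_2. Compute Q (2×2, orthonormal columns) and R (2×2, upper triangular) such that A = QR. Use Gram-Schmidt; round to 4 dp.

Q = [[-0.8321, 0.5547], [-0.5547, -0.8321]], R = [[3.6056, 1.1094], [0.0000, 1.6641]]

a_1 = (-3, -2); ‖a_1‖ = 3.6056, so q_1 = (-0.8321, -0.5547).
q_1·a_2 = (-0.8321)·0 + (-0.5547)·(-2) = 1.1094.
u_2 = a_2 − 1.1094·q_1 = (0.9231, -1.3846).
‖u_2‖ = 1.6641, so q_2 = (0.5547, -0.8321).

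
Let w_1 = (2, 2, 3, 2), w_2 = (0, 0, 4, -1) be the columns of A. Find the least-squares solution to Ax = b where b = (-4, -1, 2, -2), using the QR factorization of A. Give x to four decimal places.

w_1 = (2, 2, 3, 2); ‖w_1‖ = 4.5826, so e_1 = (0.4364, 0.4364, 0.6547, 0.4364).
e_1·w_2 = 0.4364·0 + 0.4364·0 + 0.6547·4 + 0.4364·(-1) = 2.1822.
u_2 = w_2 − 2.1822·e_1 = (-0.9524, -0.9524, 2.5714, -1.9524).
‖u_2‖ = 3.4983, so e_2 = (-0.2722, -0.2722, 0.7351, -0.5581).
Qᵀb = (-1.7457, 3.9475).
Back-substitute: x_2 = 3.9475/3.4983 = 1.1284.
x_1 = (-1.7457 − 2.1822·1.1284)/4.5826 = -0.9183.

x = (-0.9183, 1.1284)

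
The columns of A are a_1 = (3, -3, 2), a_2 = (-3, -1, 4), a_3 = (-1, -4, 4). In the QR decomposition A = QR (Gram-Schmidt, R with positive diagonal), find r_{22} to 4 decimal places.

a_1 = (3, -3, 2); ‖a_1‖ = 4.6904, so e_1 = (0.6396, -0.6396, 0.4264).
e_1·a_2 = 0.6396·(-3) + (-0.6396)·(-1) + 0.4264·4 = 0.4264.
u_2 = a_2 − 0.4264·e_1 = (-3.2727, -0.7273, 3.8182).
r_{22} = ‖u_2‖ = 5.0812.

r_{22} = 5.0812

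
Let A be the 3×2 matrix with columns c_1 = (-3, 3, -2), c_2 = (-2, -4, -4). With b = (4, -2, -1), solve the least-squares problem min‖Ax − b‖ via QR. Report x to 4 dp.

x = (-0.7411, 0.1523)

c_1 = (-3, 3, -2); ‖c_1‖ = 4.6904, so e_1 = (-0.6396, 0.6396, -0.4264).
e_1·c_2 = (-0.6396)·(-2) + 0.6396·(-4) + (-0.4264)·(-4) = 0.4264.
u_2 = c_2 − 0.4264·e_1 = (-1.7273, -4.2727, -3.8182).
‖u_2‖ = 5.9848, so e_2 = (-0.2886, -0.7139, -0.6380).
Qᵀb = (-3.4112, 0.9114).
Back-substitute: x_2 = 0.9114/5.9848 = 0.1523.
x_1 = (-3.4112 − 0.4264·0.1523)/4.6904 = -0.7411.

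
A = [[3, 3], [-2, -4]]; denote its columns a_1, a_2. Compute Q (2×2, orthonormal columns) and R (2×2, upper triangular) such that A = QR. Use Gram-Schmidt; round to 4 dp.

Q = [[0.8321, -0.5547], [-0.5547, -0.8321]], R = [[3.6056, 4.7150], [0.0000, 1.6641]]

a_1 = (3, -2); ‖a_1‖ = 3.6056, so q_1 = (0.8321, -0.5547).
q_1·a_2 = 0.8321·3 + (-0.5547)·(-4) = 4.7150.
u_2 = a_2 − 4.7150·q_1 = (-0.9231, -1.3846).
‖u_2‖ = 1.6641, so q_2 = (-0.5547, -0.8321).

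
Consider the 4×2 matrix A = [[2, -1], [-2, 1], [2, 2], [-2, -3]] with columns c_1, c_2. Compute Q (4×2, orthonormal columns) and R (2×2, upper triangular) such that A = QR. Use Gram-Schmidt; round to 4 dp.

Q = [[0.5000, -0.4901], [-0.5000, 0.4901], [0.5000, 0.3501], [-0.5000, -0.6301]], R = [[4.0000, 1.5000], [0.0000, 3.5707]]

c_1 = (2, -2, 2, -2); ‖c_1‖ = 4.0000, so e_1 = (0.5000, -0.5000, 0.5000, -0.5000).
e_1·c_2 = 0.5000·(-1) + (-0.5000)·1 + 0.5000·2 + (-0.5000)·(-3) = 1.5000.
u_2 = c_2 − 1.5000·e_1 = (-1.7500, 1.7500, 1.2500, -2.2500).
‖u_2‖ = 3.5707, so e_2 = (-0.4901, 0.4901, 0.3501, -0.6301).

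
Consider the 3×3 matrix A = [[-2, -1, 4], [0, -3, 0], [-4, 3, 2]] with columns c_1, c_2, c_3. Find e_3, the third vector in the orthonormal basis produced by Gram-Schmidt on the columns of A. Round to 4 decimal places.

e_3 = (0.7171, -0.5976, -0.3586)

e_1 = c_1/‖c_1‖ = (-2, 0, -4)/4.4721 = (-0.4472, 0.0000, -0.8944).
r_{12} = e_1·c_2 = -2.2361.
u_2 = c_2 + 2.2361·e_1 = (-2.0000, -3.0000, 1.0000).
‖u_2‖ = 3.7417, so e_2 = (-0.5345, -0.8018, 0.2673).
r_{13} = e_1·c_3 = -3.5777; r_{23} = e_2·c_3 = -1.6036.
u_3 = c_3 + 3.5777·e_1 + 1.6036·e_2 = (1.5429, -1.2857, -0.7714).
‖u_3‖ = 2.1514, so e_3 = (0.7171, -0.5976, -0.3586).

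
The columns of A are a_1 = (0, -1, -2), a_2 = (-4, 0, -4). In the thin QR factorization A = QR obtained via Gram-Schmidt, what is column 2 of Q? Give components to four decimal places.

q_2 = (-0.9129, 0.3651, -0.1826)

q_1 = a_1/‖a_1‖ = (0, -1, -2)/2.2361 = (0.0000, -0.4472, -0.8944).
r_{12} = q_1·a_2 = 3.5777.
u_2 = a_2 − 3.5777·q_1 = (-4.0000, 1.6000, -0.8000).
‖u_2‖ = 4.3818, so q_2 = (-0.9129, 0.3651, -0.1826).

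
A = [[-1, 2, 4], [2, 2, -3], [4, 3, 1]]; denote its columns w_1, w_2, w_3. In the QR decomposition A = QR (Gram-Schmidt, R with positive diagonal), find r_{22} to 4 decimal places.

r_{22} = 2.7689

w_1 = (-1, 2, 4); ‖w_1‖ = 4.5826, so e_1 = (-0.2182, 0.4364, 0.8729).
e_1·w_2 = (-0.2182)·2 + 0.4364·2 + 0.8729·3 = 3.0551.
u_2 = w_2 − 3.0551·e_1 = (2.6667, 0.6667, 0.3333).
r_{22} = ‖u_2‖ = 2.7689.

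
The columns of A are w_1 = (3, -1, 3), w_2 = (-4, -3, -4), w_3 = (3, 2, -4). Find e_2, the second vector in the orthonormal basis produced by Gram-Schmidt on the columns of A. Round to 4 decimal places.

w_1 = (3, -1, 3); ‖w_1‖ = 4.3589, so e_1 = (0.6882, -0.2294, 0.6882).
e_1·w_2 = 0.6882·(-4) + (-0.2294)·(-3) + 0.6882·(-4) = -4.8177.
u_2 = w_2 + 4.8177·e_1 = (-0.6842, -4.1053, -0.6842).
‖u_2‖ = 4.2178, so e_2 = (-0.1622, -0.9733, -0.1622).

e_2 = (-0.1622, -0.9733, -0.1622)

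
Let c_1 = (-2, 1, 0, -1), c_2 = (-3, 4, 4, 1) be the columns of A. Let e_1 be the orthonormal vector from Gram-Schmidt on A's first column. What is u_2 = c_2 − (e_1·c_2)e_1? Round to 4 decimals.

u_2 = (0.0000, 2.5000, 4.0000, 2.5000)

c_1 = (-2, 1, 0, -1); ‖c_1‖ = 2.4495, so e_1 = (-0.8165, 0.4082, 0.0000, -0.4082).
e_1·c_2 = (-0.8165)·(-3) + 0.4082·4 + 0.0000·4 + (-0.4082)·1 = 3.6742.
u_2 = c_2 − 3.6742·e_1 = (0.0000, 2.5000, 4.0000, 2.5000).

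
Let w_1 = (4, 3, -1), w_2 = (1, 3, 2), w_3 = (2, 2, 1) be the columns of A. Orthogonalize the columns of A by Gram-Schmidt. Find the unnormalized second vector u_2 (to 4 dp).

u_2 = (-0.6923, 1.7308, 2.4231)

w_1 = (4, 3, -1); ‖w_1‖ = 5.0990, so q_1 = (0.7845, 0.5883, -0.1961).
q_1·w_2 = 0.7845·1 + 0.5883·3 + (-0.1961)·2 = 2.1573.
u_2 = w_2 − 2.1573·q_1 = (-0.6923, 1.7308, 2.4231).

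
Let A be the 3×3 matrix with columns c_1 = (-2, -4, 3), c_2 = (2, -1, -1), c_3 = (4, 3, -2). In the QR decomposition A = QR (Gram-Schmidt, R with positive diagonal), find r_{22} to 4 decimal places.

q_1 = c_1/‖c_1‖ = (-2, -4, 3)/5.3852 = (-0.3714, -0.7428, 0.5571).
r_{12} = q_1·c_2 = -0.5571.
u_2 = c_2 + 0.5571·q_1 = (1.7931, -1.4138, -0.6897).
r_{22} = ‖u_2‖ = 2.3853.

r_{22} = 2.3853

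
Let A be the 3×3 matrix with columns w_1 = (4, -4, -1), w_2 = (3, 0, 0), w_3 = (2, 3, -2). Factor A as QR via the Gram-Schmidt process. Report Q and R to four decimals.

w_1 = (4, -4, -1); ‖w_1‖ = 5.7446, so q_1 = (0.6963, -0.6963, -0.1741).
q_1·w_2 = 0.6963·3 + (-0.6963)·0 + (-0.1741)·0 = 2.0889.
u_2 = w_2 − 2.0889·q_1 = (1.5455, 1.4545, 0.3636).
‖u_2‖ = 2.1532, so q_2 = (0.7177, 0.6755, 0.1689).
q_1·w_3 = 0.6963·2 + (-0.6963)·3 + (-0.1741)·(-2) = -0.3482; q_2·w_3 = 0.7177·2 + 0.6755·3 + 0.1689·(-2) = 3.1243.
u_3 = w_3 + 0.3482·q_1 − 3.1243·q_2 = (0.0000, 0.6471, -2.5882).
‖u_3‖ = 2.6679, so q_3 = (0.0000, 0.2425, -0.9701).

Q = [[0.6963, 0.7177, 0.0000], [-0.6963, 0.6755, 0.2425], [-0.1741, 0.1689, -0.9701]], R = [[5.7446, 2.0889, -0.3482], [0.0000, 2.1532, 3.1243], [0.0000, 0.0000, 2.6679]]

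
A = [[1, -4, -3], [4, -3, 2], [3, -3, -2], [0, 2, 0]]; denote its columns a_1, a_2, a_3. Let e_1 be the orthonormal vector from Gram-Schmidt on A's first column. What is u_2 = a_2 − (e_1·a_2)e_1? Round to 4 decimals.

u_2 = (-3.0385, 0.8462, -0.1154, 2.0000)

e_1 = a_1/‖a_1‖ = (1, 4, 3, 0)/5.0990 = (0.1961, 0.7845, 0.5883, 0.0000).
r_{12} = e_1·a_2 = -4.9029.
u_2 = a_2 + 4.9029·e_1 = (-3.0385, 0.8462, -0.1154, 2.0000).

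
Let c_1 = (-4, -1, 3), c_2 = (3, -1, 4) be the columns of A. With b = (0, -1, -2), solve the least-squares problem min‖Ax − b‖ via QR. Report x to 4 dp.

c_1 = (-4, -1, 3); ‖c_1‖ = 5.0990, so e_1 = (-0.7845, -0.1961, 0.5883).
e_1·c_2 = (-0.7845)·3 + (-0.1961)·(-1) + 0.5883·4 = 0.1961.
u_2 = c_2 − 0.1961·e_1 = (3.1538, -0.9615, 3.8846).
‖u_2‖ = 5.0952, so e_2 = (0.6190, -0.1887, 0.7624).
Qᵀb = (-0.9806, -1.3361).
Back-substitute: x_2 = -1.3361/5.0952 = -0.2622.
x_1 = (-0.9806 − 0.1961·(-0.2622))/5.0990 = -0.1822.

x = (-0.1822, -0.2622)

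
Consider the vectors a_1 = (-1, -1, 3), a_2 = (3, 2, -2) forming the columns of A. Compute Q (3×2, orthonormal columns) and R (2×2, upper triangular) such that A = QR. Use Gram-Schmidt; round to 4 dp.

a_1 = (-1, -1, 3); ‖a_1‖ = 3.3166, so e_1 = (-0.3015, -0.3015, 0.9045).
e_1·a_2 = (-0.3015)·3 + (-0.3015)·2 + 0.9045·(-2) = -3.3166.
u_2 = a_2 + 3.3166·e_1 = (2.0000, 1.0000, 1.0000).
‖u_2‖ = 2.4495, so e_2 = (0.8165, 0.4082, 0.4082).

Q = [[-0.3015, 0.8165], [-0.3015, 0.4082], [0.9045, 0.4082]], R = [[3.3166, -3.3166], [0.0000, 2.4495]]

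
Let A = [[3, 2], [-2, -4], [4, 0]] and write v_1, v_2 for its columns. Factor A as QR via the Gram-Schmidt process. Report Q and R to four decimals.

e_1 = v_1/‖v_1‖ = (3, -2, 4)/5.3852 = (0.5571, -0.3714, 0.7428).
r_{12} = e_1·v_2 = 2.5997.
u_2 = v_2 − 2.5997·e_1 = (0.5517, -3.0345, -1.9310).
‖u_2‖ = 3.6389, so e_2 = (0.1516, -0.8339, -0.5307).

Q = [[0.5571, 0.1516], [-0.3714, -0.8339], [0.7428, -0.5307]], R = [[5.3852, 2.5997], [0.0000, 3.6389]]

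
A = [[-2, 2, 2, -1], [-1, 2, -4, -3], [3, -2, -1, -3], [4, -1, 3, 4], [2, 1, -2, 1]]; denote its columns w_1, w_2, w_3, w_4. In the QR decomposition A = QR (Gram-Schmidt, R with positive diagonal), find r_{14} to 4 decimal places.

r_{14} = 2.4010

w_1 = (-2, -1, 3, 4, 2); ‖w_1‖ = 5.8310, so e_1 = (-0.3430, -0.1715, 0.5145, 0.6860, 0.3430).
r_{14} = e_1·w_4 = 2.4010.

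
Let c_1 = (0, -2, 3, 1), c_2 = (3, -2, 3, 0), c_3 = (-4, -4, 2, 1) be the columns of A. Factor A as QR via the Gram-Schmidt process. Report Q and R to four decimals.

Q = [[0.0000, 0.9521, -0.1541], [-0.5345, -0.0453, -0.7899], [0.8018, 0.0680, -0.3725], [0.2673, -0.2947, -0.4622]], R = [[3.7417, 3.4744, 4.0089], [0.0000, 3.1510, -3.7857], [0.0000, 0.0000, 2.5685]]

c_1 = (0, -2, 3, 1); ‖c_1‖ = 3.7417, so q_1 = (0.0000, -0.5345, 0.8018, 0.2673).
q_1·c_2 = 0.0000·3 + (-0.5345)·(-2) + 0.8018·3 + 0.2673·0 = 3.4744.
u_2 = c_2 − 3.4744·q_1 = (3.0000, -0.1429, 0.2143, -0.9286).
‖u_2‖ = 3.1510, so q_2 = (0.9521, -0.0453, 0.0680, -0.2947).
q_1·c_3 = 0.0000·(-4) + (-0.5345)·(-4) + 0.8018·2 + 0.2673·1 = 4.0089; q_2·c_3 = 0.9521·(-4) + (-0.0453)·(-4) + 0.0680·2 + (-0.2947)·1 = -3.7857.
u_3 = c_3 − 4.0089·q_1 + 3.7857·q_2 = (-0.3957, -2.0288, -0.9568, -1.1871).
‖u_3‖ = 2.5685, so q_3 = (-0.1541, -0.7899, -0.3725, -0.4622).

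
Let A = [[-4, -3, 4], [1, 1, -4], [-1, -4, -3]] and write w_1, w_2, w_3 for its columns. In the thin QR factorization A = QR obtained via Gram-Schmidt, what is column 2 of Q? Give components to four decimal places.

w_1 = (-4, 1, -1); ‖w_1‖ = 4.2426, so q_1 = (-0.9428, 0.2357, -0.2357).
q_1·w_2 = (-0.9428)·(-3) + 0.2357·1 + (-0.2357)·(-4) = 4.0069.
u_2 = w_2 − 4.0069·q_1 = (0.7778, 0.0556, -3.0556).
‖u_2‖ = 3.1535, so q_2 = (0.2466, 0.0176, -0.9689).

q_2 = (0.2466, 0.0176, -0.9689)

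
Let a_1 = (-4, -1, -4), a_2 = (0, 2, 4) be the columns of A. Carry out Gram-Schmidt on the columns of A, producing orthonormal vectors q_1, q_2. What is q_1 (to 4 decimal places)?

q_1 = (-0.6963, -0.1741, -0.6963)

a_1 = (-4, -1, -4); ‖a_1‖ = 5.7446, so q_1 = (-0.6963, -0.1741, -0.6963).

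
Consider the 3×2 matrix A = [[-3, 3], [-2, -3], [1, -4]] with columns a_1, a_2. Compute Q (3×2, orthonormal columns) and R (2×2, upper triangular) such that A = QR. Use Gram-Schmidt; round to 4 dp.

e_1 = a_1/‖a_1‖ = (-3, -2, 1)/3.7417 = (-0.8018, -0.5345, 0.2673).
r_{12} = e_1·a_2 = -1.8708.
u_2 = a_2 + 1.8708·e_1 = (1.5000, -4.0000, -3.5000).
‖u_2‖ = 5.5227, so e_2 = (0.2716, -0.7243, -0.6338).

Q = [[-0.8018, 0.2716], [-0.5345, -0.7243], [0.2673, -0.6338]], R = [[3.7417, -1.8708], [0.0000, 5.5227]]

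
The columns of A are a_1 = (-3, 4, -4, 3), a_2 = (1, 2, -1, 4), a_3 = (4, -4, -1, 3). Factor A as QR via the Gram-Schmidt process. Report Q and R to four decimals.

Q = [[-0.4243, 0.6225, 0.1072], [0.5657, 0.0881, -0.7138], [-0.5657, 0.1873, -0.6728], [0.4243, 0.7547, 0.1619]], R = [[7.0711, 2.9698, -2.1213], [0.0000, 3.6304, 4.2144], [0.0000, 0.0000, 4.4429]]

a_1 = (-3, 4, -4, 3); ‖a_1‖ = 7.0711, so e_1 = (-0.4243, 0.5657, -0.5657, 0.4243).
e_1·a_2 = (-0.4243)·1 + 0.5657·2 + (-0.5657)·(-1) + 0.4243·4 = 2.9698.
u_2 = a_2 − 2.9698·e_1 = (2.2600, 0.3200, 0.6800, 2.7400).
‖u_2‖ = 3.6304, so e_2 = (0.6225, 0.0881, 0.1873, 0.7547).
e_1·a_3 = (-0.4243)·4 + 0.5657·(-4) + (-0.5657)·(-1) + 0.4243·3 = -2.1213; e_2·a_3 = 0.6225·4 + 0.0881·(-4) + 0.1873·(-1) + 0.7547·3 = 4.2144.
u_3 = a_3 + 2.1213·e_1 − 4.2144·e_2 = (0.4765, -3.1715, -2.9894, 0.7193).
‖u_3‖ = 4.4429, so e_3 = (0.1072, -0.7138, -0.6728, 0.1619).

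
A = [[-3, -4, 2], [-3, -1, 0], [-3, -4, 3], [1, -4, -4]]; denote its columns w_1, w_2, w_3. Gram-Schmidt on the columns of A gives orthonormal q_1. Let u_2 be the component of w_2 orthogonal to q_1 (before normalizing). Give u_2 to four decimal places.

w_1 = (-3, -3, -3, 1); ‖w_1‖ = 5.2915, so q_1 = (-0.5669, -0.5669, -0.5669, 0.1890).
q_1·w_2 = (-0.5669)·(-4) + (-0.5669)·(-1) + (-0.5669)·(-4) + 0.1890·(-4) = 4.3466.
u_2 = w_2 − 4.3466·q_1 = (-1.5357, 1.4643, -1.5357, -4.8214).

u_2 = (-1.5357, 1.4643, -1.5357, -4.8214)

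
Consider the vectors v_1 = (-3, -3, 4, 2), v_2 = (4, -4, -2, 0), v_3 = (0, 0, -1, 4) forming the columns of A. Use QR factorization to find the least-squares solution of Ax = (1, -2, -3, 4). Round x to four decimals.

e_1 = v_1/‖v_1‖ = (-3, -3, 4, 2)/6.1644 = (-0.4867, -0.4867, 0.6489, 0.3244).
r_{12} = e_1·v_2 = -1.2978.
u_2 = v_2 + 1.2978·e_1 = (3.3684, -4.6316, -1.1579, 0.4211).
‖u_2‖ = 5.8580, so e_2 = (0.5750, -0.7906, -0.1977, 0.0719).
r_{13} = e_1·v_3 = 0.6489; r_{23} = e_2·v_3 = 0.4852.
u_3 = v_3 − 0.6489·e_1 − 0.4852·e_2 = (0.0368, 0.6994, -1.3252, 3.7546).
‖u_3‖ = 4.0427, so e_3 = (0.0091, 0.1730, -0.3278, 0.9287).
Qᵀb = (-0.1622, 3.0368, 4.3614).
Back-substitute: x_3 = 4.3614/4.0427 = 1.0788.
x_2 = (3.0368 − 0.4852·1.0788)/5.8580 = 0.4291.
x_1 = (-0.1622 + 1.2978·0.4291 − 0.6489·1.0788)/6.1644 = -0.0495.

x = (-0.0495, 0.4291, 1.0788)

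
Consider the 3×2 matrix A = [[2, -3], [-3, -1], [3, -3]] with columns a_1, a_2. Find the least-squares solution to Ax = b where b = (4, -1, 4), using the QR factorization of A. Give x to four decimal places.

a_1 = (2, -3, 3); ‖a_1‖ = 4.6904, so e_1 = (0.4264, -0.6396, 0.6396).
e_1·a_2 = 0.4264·(-3) + (-0.6396)·(-1) + 0.6396·(-3) = -2.5584.
u_2 = a_2 + 2.5584·e_1 = (-1.9091, -2.6364, -1.3636).
‖u_2‖ = 3.5291, so e_2 = (-0.5410, -0.7470, -0.3864).
Qᵀb = (4.9036, -2.9624).
Back-substitute: x_2 = -2.9624/3.5291 = -0.8394.
x_1 = (4.9036 + 2.5584·(-0.8394))/4.6904 = 0.5876.

x = (0.5876, -0.8394)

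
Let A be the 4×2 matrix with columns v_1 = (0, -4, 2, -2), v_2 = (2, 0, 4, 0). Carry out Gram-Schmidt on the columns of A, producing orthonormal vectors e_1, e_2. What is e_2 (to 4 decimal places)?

v_1 = (0, -4, 2, -2); ‖v_1‖ = 4.8990, so e_1 = (0.0000, -0.8165, 0.4082, -0.4082).
e_1·v_2 = 0.0000·2 + (-0.8165)·0 + 0.4082·4 + (-0.4082)·0 = 1.6330.
u_2 = v_2 − 1.6330·e_1 = (2.0000, 1.3333, 3.3333, 0.6667).
‖u_2‖ = 4.1633, so e_2 = (0.4804, 0.3203, 0.8006, 0.1601).

e_2 = (0.4804, 0.3203, 0.8006, 0.1601)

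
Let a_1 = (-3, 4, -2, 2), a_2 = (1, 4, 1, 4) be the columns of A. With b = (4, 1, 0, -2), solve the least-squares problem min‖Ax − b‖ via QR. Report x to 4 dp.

x = (-0.5361, 0.2996)

e_1 = a_1/‖a_1‖ = (-3, 4, -2, 2)/5.7446 = (-0.5222, 0.6963, -0.3482, 0.3482).
r_{12} = e_1·a_2 = 3.3075.
u_2 = a_2 − 3.3075·e_1 = (2.7273, 1.6970, 2.1515, 2.8485).
‖u_2‖ = 4.8021, so e_2 = (0.5679, 0.3534, 0.4480, 0.5932).
Qᵀb = (-2.0889, 1.4388).
Back-substitute: x_2 = 1.4388/4.8021 = 0.2996.
x_1 = (-2.0889 − 3.3075·0.2996)/5.7446 = -0.5361.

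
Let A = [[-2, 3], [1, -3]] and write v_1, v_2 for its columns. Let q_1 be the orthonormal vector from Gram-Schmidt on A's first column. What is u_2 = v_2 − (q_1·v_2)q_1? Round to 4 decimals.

u_2 = (-0.6000, -1.2000)

v_1 = (-2, 1); ‖v_1‖ = 2.2361, so q_1 = (-0.8944, 0.4472).
q_1·v_2 = (-0.8944)·3 + 0.4472·(-3) = -4.0249.
u_2 = v_2 + 4.0249·q_1 = (-0.6000, -1.2000).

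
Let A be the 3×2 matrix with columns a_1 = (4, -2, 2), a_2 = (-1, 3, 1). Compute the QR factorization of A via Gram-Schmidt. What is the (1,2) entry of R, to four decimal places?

a_1 = (4, -2, 2); ‖a_1‖ = 4.8990, so e_1 = (0.8165, -0.4082, 0.4082).
r_{12} = e_1·a_2 = -1.6330.

r_{12} = -1.6330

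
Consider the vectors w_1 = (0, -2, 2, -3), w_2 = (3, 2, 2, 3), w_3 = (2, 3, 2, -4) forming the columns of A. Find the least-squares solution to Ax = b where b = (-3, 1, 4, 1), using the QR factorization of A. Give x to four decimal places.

x = (0.4300, 0.3241, -0.1393)

w_1 = (0, -2, 2, -3); ‖w_1‖ = 4.1231, so q_1 = (0.0000, -0.4851, 0.4851, -0.7276).
q_1·w_2 = 0.0000·3 + (-0.4851)·2 + 0.4851·2 + (-0.7276)·3 = -2.1828.
u_2 = w_2 + 2.1828·q_1 = (3.0000, 0.9412, 3.0588, 1.4118).
‖u_2‖ = 4.6082, so q_2 = (0.6510, 0.2042, 0.6638, 0.3064).
q_1·w_3 = 0.0000·2 + (-0.4851)·3 + 0.4851·2 + (-0.7276)·(-4) = 2.4254; q_2·w_3 = 0.6510·2 + 0.2042·3 + 0.6638·2 + 0.3064·(-4) = 2.0169.
u_3 = w_3 − 2.4254·q_1 − 2.0169·q_2 = (0.6870, 3.7645, -0.5152, -2.8532).
‖u_3‖ = 4.8010, so q_3 = (0.1431, 0.7841, -0.1073, -0.5943).
Qᵀb = (0.7276, 1.2127, -0.6687).
Back-substitute: x_3 = -0.6687/4.8010 = -0.1393.
x_2 = (1.2127 − 2.0169·(-0.1393))/4.6082 = 0.3241.
x_1 = (0.7276 + 2.1828·0.3241 − 2.4254·(-0.1393))/4.1231 = 0.4300.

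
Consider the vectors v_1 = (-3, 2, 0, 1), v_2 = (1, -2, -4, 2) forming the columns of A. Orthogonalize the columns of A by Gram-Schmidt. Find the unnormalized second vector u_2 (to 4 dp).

u_2 = (-0.0714, -1.2857, -4.0000, 2.3571)

v_1 = (-3, 2, 0, 1); ‖v_1‖ = 3.7417, so q_1 = (-0.8018, 0.5345, 0.0000, 0.2673).
q_1·v_2 = (-0.8018)·1 + 0.5345·(-2) + 0.0000·(-4) + 0.2673·2 = -1.3363.
u_2 = v_2 + 1.3363·q_1 = (-0.0714, -1.2857, -4.0000, 2.3571).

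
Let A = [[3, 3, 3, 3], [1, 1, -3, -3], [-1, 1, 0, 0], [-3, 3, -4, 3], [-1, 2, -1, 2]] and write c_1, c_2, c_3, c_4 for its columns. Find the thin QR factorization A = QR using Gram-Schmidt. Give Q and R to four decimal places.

c_1 = (3, 1, -1, -3, -1); ‖c_1‖ = 4.5826, so e_1 = (0.6547, 0.2182, -0.2182, -0.6547, -0.2182).
e_1·c_2 = 0.6547·3 + 0.2182·1 + (-0.2182)·1 + (-0.6547)·3 + (-0.2182)·2 = -0.4364.
u_2 = c_2 + 0.4364·e_1 = (3.2857, 1.0952, 0.9048, 2.7143, 1.9048).
‖u_2‖ = 4.8795, so e_2 = (0.6734, 0.2245, 0.1854, 0.5563, 0.3904).
e_1·c_3 = 0.6547·3 + 0.2182·(-3) + (-0.2182)·0 + (-0.6547)·(-4) + (-0.2182)·(-1) = 4.1461; e_2·c_3 = 0.6734·3 + 0.2245·(-3) + 0.1854·0 + 0.5563·(-4) + 0.3904·(-1) = -1.2687.
u_3 = c_3 − 4.1461·e_1 + 1.2687·e_2 = (1.1400, -3.6200, 1.1400, -0.5800, 0.4000).
‖u_3‖ = 4.0249, so e_3 = (0.2832, -0.8994, 0.2832, -0.1441, 0.0994).
e_1·c_4 = 0.6547·3 + 0.2182·(-3) + (-0.2182)·0 + (-0.6547)·3 + (-0.2182)·2 = -1.0911; e_2·c_4 = 0.6734·3 + 0.2245·(-3) + 0.1854·0 + 0.5563·3 + 0.3904·2 = 3.7963; e_3·c_4 = 0.2832·3 + (-0.8994)·(-3) + 0.2832·0 + (-0.1441)·3 + 0.0994·2 = 3.3143.
u_4 = c_4 + 1.0911·e_1 − 3.7963·e_2 − 3.3143·e_3 = (0.2193, -0.6331, -1.8807, 0.6516, -0.0494).
‖u_4‖ = 2.1007, so e_4 = (0.1044, -0.3014, -0.8953, 0.3102, -0.0235).

Q = [[0.6547, 0.6734, 0.2832, 0.1044], [0.2182, 0.2245, -0.8994, -0.3014], [-0.2182, 0.1854, 0.2832, -0.8953], [-0.6547, 0.5563, -0.1441, 0.3102], [-0.2182, 0.3904, 0.0994, -0.0235]], R = [[4.5826, -0.4364, 4.1461, -1.0911], [0.0000, 4.8795, -1.2687, 3.7963], [0.0000, 0.0000, 4.0249, 3.3143], [0.0000, 0.0000, 0.0000, 2.1007]]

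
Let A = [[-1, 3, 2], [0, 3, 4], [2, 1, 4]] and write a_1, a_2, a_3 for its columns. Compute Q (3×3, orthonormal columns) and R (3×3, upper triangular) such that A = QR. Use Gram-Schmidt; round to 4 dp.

q_1 = a_1/‖a_1‖ = (-1, 0, 2)/2.2361 = (-0.4472, 0.0000, 0.8944).
r_{12} = q_1·a_2 = -0.4472.
u_2 = a_2 + 0.4472·q_1 = (2.8000, 3.0000, 1.4000).
‖u_2‖ = 4.3359, so q_2 = (0.6458, 0.6919, 0.3229).
r_{13} = q_1·a_3 = 2.6833; r_{23} = q_2·a_3 = 5.3507.
u_3 = a_3 − 2.6833·q_1 − 5.3507·q_2 = (-0.2553, 0.2979, -0.1277).
‖u_3‖ = 0.4126, so q_3 = (-0.6189, 0.7220, -0.3094).

Q = [[-0.4472, 0.6458, -0.6189], [0.0000, 0.6919, 0.7220], [0.8944, 0.3229, -0.3094]], R = [[2.2361, -0.4472, 2.6833], [0.0000, 4.3359, 5.3507], [0.0000, 0.0000, 0.4126]]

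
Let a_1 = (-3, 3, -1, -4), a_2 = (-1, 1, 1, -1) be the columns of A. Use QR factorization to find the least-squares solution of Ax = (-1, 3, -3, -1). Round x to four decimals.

a_1 = (-3, 3, -1, -4); ‖a_1‖ = 5.9161, so q_1 = (-0.5071, 0.5071, -0.1690, -0.6761).
q_1·a_2 = (-0.5071)·(-1) + 0.5071·1 + (-0.1690)·1 + (-0.6761)·(-1) = 1.5213.
u_2 = a_2 − 1.5213·q_1 = (-0.2286, 0.2286, 1.2571, 0.0286).
‖u_2‖ = 1.2984, so q_2 = (-0.1760, 0.1760, 0.9683, 0.0220).
Qᵀb = (3.2116, -2.2226).
Back-substitute: x_2 = -2.2226/1.2984 = -1.7119.
x_1 = (3.2116 − 1.5213·(-1.7119))/5.9161 = 0.9831.

x = (0.9831, -1.7119)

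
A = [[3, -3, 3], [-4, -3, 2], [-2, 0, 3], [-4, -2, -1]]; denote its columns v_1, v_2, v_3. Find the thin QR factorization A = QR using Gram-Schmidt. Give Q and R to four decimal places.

e_1 = v_1/‖v_1‖ = (3, -4, -2, -4)/6.7082 = (0.4472, -0.5963, -0.2981, -0.5963).
r_{12} = e_1·v_2 = 1.6398.
u_2 = v_2 − 1.6398·e_1 = (-3.7333, -2.0222, 0.4889, -1.0222).
‖u_2‖ = 4.3944, so e_2 = (-0.8496, -0.4602, 0.1113, -0.2326).
r_{13} = e_1·v_3 = -0.1491; r_{23} = e_2·v_3 = -2.9027.
u_3 = v_3 + 0.1491·e_1 + 2.9027·e_2 = (0.6007, 0.5754, 3.2785, -1.7641).
‖u_3‖ = 3.8148, so e_3 = (0.1575, 0.1508, 0.8594, -0.4624).

Q = [[0.4472, -0.8496, 0.1575], [-0.5963, -0.4602, 0.1508], [-0.2981, 0.1113, 0.8594], [-0.5963, -0.2326, -0.4624]], R = [[6.7082, 1.6398, -0.1491], [0.0000, 4.3944, -2.9027], [0.0000, 0.0000, 3.8148]]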